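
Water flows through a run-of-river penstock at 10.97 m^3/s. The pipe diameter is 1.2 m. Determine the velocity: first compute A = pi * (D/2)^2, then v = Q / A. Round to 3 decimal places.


Compute pipe cross-sectional area:
  A = pi * (D/2)^2 = pi * (1.2/2)^2 = 1.131 m^2
Calculate velocity:
  v = Q / A = 10.97 / 1.131
  v = 9.700 m/s

9.700


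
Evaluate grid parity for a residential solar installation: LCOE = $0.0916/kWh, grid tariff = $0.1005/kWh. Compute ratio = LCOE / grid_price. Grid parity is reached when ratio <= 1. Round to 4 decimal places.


Compare LCOE to grid price:
  LCOE = $0.0916/kWh, Grid price = $0.1005/kWh
  Ratio = LCOE / grid_price = 0.0916 / 0.1005 = 0.9114
  Grid parity achieved (ratio <= 1)? yes

0.9114


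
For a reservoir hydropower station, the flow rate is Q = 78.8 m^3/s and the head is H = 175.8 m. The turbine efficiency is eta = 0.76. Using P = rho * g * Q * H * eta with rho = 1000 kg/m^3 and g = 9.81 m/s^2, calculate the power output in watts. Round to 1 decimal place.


Apply the hydropower formula P = rho * g * Q * H * eta
rho * g = 1000 * 9.81 = 9810.0
P = 9810.0 * 78.8 * 175.8 * 0.76
P = 103282725.0 W

103282725.0


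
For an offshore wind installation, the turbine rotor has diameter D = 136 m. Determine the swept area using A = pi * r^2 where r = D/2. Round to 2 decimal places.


Compute the rotor radius:
  r = D / 2 = 136 / 2 = 68.0 m
Calculate swept area:
  A = pi * r^2 = pi * 68.0^2
  A = 14526.72 m^2

14526.72


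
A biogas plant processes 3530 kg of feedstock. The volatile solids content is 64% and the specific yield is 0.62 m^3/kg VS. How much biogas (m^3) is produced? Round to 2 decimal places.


Compute volatile solids:
  VS = mass * VS_fraction = 3530 * 0.64 = 2259.2 kg
Calculate biogas volume:
  Biogas = VS * specific_yield = 2259.2 * 0.62
  Biogas = 1400.70 m^3

1400.70


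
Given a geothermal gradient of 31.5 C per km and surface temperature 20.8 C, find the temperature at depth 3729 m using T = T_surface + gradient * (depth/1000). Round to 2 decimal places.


Convert depth to km: 3729 / 1000 = 3.729 km
Temperature increase = gradient * depth_km = 31.5 * 3.729 = 117.46 C
Temperature at depth = T_surface + delta_T = 20.8 + 117.46
T = 138.26 C

138.26


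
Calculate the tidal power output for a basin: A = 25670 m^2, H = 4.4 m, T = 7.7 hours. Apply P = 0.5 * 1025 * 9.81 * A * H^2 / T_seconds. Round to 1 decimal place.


Convert period to seconds: T = 7.7 * 3600 = 27720.0 s
H^2 = 4.4^2 = 19.36
P = 0.5 * rho * g * A * H^2 / T
P = 0.5 * 1025 * 9.81 * 25670 * 19.36 / 27720.0
P = 90136.5 W

90136.5


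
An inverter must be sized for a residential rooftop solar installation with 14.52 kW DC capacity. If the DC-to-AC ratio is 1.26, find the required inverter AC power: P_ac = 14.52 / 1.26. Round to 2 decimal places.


The inverter AC capacity is determined by the DC/AC ratio.
Given: P_dc = 14.52 kW, DC/AC ratio = 1.26
P_ac = P_dc / ratio = 14.52 / 1.26
P_ac = 11.52 kW

11.52


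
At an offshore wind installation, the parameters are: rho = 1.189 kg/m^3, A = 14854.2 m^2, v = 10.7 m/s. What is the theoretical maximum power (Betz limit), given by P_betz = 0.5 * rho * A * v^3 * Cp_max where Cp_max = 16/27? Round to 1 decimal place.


The Betz coefficient Cp_max = 16/27 = 0.5926
v^3 = 10.7^3 = 1225.043
P_betz = 0.5 * rho * A * v^3 * Cp_max
P_betz = 0.5 * 1.189 * 14854.2 * 1225.043 * 0.5926
P_betz = 6410747.6 W

6410747.6


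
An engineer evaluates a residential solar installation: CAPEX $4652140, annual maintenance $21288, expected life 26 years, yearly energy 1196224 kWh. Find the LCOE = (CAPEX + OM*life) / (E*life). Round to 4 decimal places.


Total cost = CAPEX + OM * lifetime = 4652140 + 21288 * 26 = 4652140 + 553488 = 5205628
Total generation = annual * lifetime = 1196224 * 26 = 31101824 kWh
LCOE = 5205628 / 31101824
LCOE = 0.1674 $/kWh

0.1674


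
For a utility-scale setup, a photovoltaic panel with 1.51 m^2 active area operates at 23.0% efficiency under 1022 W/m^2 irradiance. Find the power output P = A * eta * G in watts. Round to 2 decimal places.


Use the solar power formula P = A * eta * G.
Given: A = 1.51 m^2, eta = 0.23, G = 1022 W/m^2
P = 1.51 * 0.23 * 1022
P = 354.94 W

354.94


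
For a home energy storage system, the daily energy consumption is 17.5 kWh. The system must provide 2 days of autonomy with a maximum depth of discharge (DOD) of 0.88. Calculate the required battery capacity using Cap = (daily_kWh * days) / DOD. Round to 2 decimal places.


Total energy needed = daily * days = 17.5 * 2 = 35.0 kWh
Account for depth of discharge:
  Cap = total_energy / DOD = 35.0 / 0.88
  Cap = 39.77 kWh

39.77


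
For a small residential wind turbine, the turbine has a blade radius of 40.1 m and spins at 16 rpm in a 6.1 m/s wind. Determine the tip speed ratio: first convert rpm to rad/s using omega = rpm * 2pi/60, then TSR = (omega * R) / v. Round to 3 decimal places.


Convert rotational speed to rad/s:
  omega = 16 * 2 * pi / 60 = 1.6755 rad/s
Compute tip speed:
  v_tip = omega * R = 1.6755 * 40.1 = 67.188 m/s
Tip speed ratio:
  TSR = v_tip / v_wind = 67.188 / 6.1 = 11.014

11.014


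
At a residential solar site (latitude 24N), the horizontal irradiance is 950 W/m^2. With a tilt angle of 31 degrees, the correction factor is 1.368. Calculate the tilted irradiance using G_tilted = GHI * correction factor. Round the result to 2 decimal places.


Identify the given values:
  GHI = 950 W/m^2, tilt correction factor = 1.368
Apply the formula G_tilted = GHI * factor:
  G_tilted = 950 * 1.368
  G_tilted = 1299.60 W/m^2

1299.60


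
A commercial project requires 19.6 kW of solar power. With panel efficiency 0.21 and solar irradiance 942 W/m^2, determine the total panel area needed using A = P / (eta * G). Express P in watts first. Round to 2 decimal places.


Convert target power to watts: P = 19.6 * 1000 = 19600.0 W
Compute denominator: eta * G = 0.21 * 942 = 197.82
Required area A = P / (eta * G) = 19600.0 / 197.82
A = 99.08 m^2

99.08


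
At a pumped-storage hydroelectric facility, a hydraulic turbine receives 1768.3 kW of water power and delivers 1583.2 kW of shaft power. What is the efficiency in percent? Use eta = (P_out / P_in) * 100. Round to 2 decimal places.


Turbine efficiency = (output power / input power) * 100
eta = (1583.2 / 1768.3) * 100
eta = 89.53%

89.53


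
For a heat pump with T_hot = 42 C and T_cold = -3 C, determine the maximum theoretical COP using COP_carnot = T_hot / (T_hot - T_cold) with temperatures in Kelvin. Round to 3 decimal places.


Convert to Kelvin:
  T_hot = 42 + 273.15 = 315.15 K
  T_cold = -3 + 273.15 = 270.15 K
Apply Carnot COP formula:
  COP = T_hot_K / (T_hot_K - T_cold_K) = 315.15 / 45.0
  COP = 7.003

7.003


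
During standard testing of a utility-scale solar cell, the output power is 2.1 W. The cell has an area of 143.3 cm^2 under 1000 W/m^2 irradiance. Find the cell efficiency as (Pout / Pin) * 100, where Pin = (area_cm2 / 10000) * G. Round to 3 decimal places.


First compute the input power:
  Pin = area_cm2 / 10000 * G = 143.3 / 10000 * 1000 = 14.33 W
Then compute efficiency:
  Efficiency = (Pout / Pin) * 100 = (2.1 / 14.33) * 100
  Efficiency = 14.655%

14.655


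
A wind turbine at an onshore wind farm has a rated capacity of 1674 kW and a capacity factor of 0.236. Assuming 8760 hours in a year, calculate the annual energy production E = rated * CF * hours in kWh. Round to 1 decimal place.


Annual energy = rated_kW * capacity_factor * hours_per_year
Given: P_rated = 1674 kW, CF = 0.236, hours = 8760
E = 1674 * 0.236 * 8760
E = 3460760.6 kWh

3460760.6


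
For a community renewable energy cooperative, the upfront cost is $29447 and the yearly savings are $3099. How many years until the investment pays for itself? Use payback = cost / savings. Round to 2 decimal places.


Simple payback period = initial cost / annual savings
Payback = 29447 / 3099
Payback = 9.50 years

9.50


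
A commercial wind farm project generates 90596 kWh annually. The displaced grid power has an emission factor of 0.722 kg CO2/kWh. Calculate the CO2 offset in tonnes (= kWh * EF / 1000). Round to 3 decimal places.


CO2 offset in kg = generation * emission_factor
CO2 offset = 90596 * 0.722 = 65410.31 kg
Convert to tonnes:
  CO2 offset = 65410.31 / 1000 = 65.410 tonnes

65.410


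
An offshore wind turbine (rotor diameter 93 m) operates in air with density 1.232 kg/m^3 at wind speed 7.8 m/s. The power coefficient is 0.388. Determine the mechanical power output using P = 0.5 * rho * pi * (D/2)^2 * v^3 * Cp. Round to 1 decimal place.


Step 1 -- Compute swept area:
  A = pi * (D/2)^2 = pi * (93/2)^2 = 6792.91 m^2
Step 2 -- Apply wind power equation:
  P = 0.5 * rho * A * v^3 * Cp
  v^3 = 7.8^3 = 474.552
  P = 0.5 * 1.232 * 6792.91 * 474.552 * 0.388
  P = 770463.4 W

770463.4


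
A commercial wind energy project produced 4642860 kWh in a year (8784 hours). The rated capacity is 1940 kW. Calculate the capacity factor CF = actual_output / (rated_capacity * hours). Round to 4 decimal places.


Capacity factor = actual output / maximum possible output
Maximum possible = rated * hours = 1940 * 8784 = 17040960 kWh
CF = 4642860 / 17040960
CF = 0.2725

0.2725


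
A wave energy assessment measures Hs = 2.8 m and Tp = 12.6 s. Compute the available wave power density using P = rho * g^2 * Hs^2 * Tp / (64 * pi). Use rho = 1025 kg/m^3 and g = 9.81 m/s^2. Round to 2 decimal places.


Apply wave power formula:
  g^2 = 9.81^2 = 96.2361
  Hs^2 = 2.8^2 = 7.84
  Numerator = rho * g^2 * Hs^2 * Tp = 1025 * 96.2361 * 7.84 * 12.6 = 9744251.57
  Denominator = 64 * pi = 201.0619
  P = 9744251.57 / 201.0619 = 48463.93 W/m

48463.93


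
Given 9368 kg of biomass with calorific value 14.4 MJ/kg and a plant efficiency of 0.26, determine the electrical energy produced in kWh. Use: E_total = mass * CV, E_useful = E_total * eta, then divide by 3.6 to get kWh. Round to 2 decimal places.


Total energy = mass * CV = 9368 * 14.4 = 134899.2 MJ
Useful energy = total * eta = 134899.2 * 0.26 = 35073.79 MJ
Convert to kWh: 35073.79 / 3.6
Useful energy = 9742.72 kWh

9742.72


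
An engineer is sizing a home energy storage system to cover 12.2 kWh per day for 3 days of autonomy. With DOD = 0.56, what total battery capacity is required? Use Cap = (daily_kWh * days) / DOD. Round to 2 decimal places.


Total energy needed = daily * days = 12.2 * 3 = 36.6 kWh
Account for depth of discharge:
  Cap = total_energy / DOD = 36.6 / 0.56
  Cap = 65.36 kWh

65.36


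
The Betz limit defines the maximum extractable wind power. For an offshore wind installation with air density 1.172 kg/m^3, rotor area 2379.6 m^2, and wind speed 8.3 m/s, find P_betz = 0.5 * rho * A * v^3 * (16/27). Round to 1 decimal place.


The Betz coefficient Cp_max = 16/27 = 0.5926
v^3 = 8.3^3 = 571.787
P_betz = 0.5 * rho * A * v^3 * Cp_max
P_betz = 0.5 * 1.172 * 2379.6 * 571.787 * 0.5926
P_betz = 472489.4 W

472489.4


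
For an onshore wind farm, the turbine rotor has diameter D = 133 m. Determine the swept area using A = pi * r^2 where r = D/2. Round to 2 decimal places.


Compute the rotor radius:
  r = D / 2 = 133 / 2 = 66.5 m
Calculate swept area:
  A = pi * r^2 = pi * 66.5^2
  A = 13892.91 m^2

13892.91


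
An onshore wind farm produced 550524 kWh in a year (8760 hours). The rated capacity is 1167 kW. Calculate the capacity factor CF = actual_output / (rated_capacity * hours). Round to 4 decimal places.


Capacity factor = actual output / maximum possible output
Maximum possible = rated * hours = 1167 * 8760 = 10222920 kWh
CF = 550524 / 10222920
CF = 0.0539

0.0539


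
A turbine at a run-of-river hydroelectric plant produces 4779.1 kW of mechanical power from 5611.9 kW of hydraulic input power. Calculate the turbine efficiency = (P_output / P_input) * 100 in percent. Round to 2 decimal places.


Turbine efficiency = (output power / input power) * 100
eta = (4779.1 / 5611.9) * 100
eta = 85.16%

85.16


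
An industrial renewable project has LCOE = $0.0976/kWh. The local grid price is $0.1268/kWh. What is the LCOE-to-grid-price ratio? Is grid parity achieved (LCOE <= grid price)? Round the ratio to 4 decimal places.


Compare LCOE to grid price:
  LCOE = $0.0976/kWh, Grid price = $0.1268/kWh
  Ratio = LCOE / grid_price = 0.0976 / 0.1268 = 0.7697
  Grid parity achieved (ratio <= 1)? yes

0.7697


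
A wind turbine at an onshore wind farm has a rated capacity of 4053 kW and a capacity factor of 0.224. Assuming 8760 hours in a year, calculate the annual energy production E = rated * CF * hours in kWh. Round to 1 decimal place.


Annual energy = rated_kW * capacity_factor * hours_per_year
Given: P_rated = 4053 kW, CF = 0.224, hours = 8760
E = 4053 * 0.224 * 8760
E = 7952958.7 kWh

7952958.7


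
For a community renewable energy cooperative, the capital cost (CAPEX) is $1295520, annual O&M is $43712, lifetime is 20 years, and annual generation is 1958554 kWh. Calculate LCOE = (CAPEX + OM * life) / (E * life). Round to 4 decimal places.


Total cost = CAPEX + OM * lifetime = 1295520 + 43712 * 20 = 1295520 + 874240 = 2169760
Total generation = annual * lifetime = 1958554 * 20 = 39171080 kWh
LCOE = 2169760 / 39171080
LCOE = 0.0554 $/kWh

0.0554


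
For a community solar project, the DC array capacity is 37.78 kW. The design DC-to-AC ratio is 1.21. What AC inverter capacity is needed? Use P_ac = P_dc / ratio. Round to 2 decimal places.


The inverter AC capacity is determined by the DC/AC ratio.
Given: P_dc = 37.78 kW, DC/AC ratio = 1.21
P_ac = P_dc / ratio = 37.78 / 1.21
P_ac = 31.22 kW

31.22


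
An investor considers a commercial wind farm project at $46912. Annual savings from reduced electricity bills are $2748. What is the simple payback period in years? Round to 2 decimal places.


Simple payback period = initial cost / annual savings
Payback = 46912 / 2748
Payback = 17.07 years

17.07


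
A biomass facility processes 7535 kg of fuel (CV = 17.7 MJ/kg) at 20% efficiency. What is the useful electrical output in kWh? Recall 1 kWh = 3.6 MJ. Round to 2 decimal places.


Total energy = mass * CV = 7535 * 17.7 = 133369.5 MJ
Useful energy = total * eta = 133369.5 * 0.2 = 26673.9 MJ
Convert to kWh: 26673.9 / 3.6
Useful energy = 7409.42 kWh

7409.42


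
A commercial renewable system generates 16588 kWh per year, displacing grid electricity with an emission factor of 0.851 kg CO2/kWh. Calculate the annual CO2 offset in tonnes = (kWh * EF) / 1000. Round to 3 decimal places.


CO2 offset in kg = generation * emission_factor
CO2 offset = 16588 * 0.851 = 14116.39 kg
Convert to tonnes:
  CO2 offset = 14116.39 / 1000 = 14.116 tonnes

14.116


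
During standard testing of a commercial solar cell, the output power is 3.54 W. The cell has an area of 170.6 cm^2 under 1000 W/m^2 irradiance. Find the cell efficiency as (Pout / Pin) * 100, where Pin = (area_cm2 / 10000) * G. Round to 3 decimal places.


First compute the input power:
  Pin = area_cm2 / 10000 * G = 170.6 / 10000 * 1000 = 17.06 W
Then compute efficiency:
  Efficiency = (Pout / Pin) * 100 = (3.54 / 17.06) * 100
  Efficiency = 20.750%

20.750


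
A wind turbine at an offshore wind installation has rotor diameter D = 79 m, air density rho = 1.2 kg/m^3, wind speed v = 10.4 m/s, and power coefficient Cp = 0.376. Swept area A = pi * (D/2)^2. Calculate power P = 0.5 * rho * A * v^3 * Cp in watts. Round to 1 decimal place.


Step 1 -- Compute swept area:
  A = pi * (D/2)^2 = pi * (79/2)^2 = 4901.67 m^2
Step 2 -- Apply wind power equation:
  P = 0.5 * rho * A * v^3 * Cp
  v^3 = 10.4^3 = 1124.864
  P = 0.5 * 1.2 * 4901.67 * 1124.864 * 0.376
  P = 1243893.4 W

1243893.4


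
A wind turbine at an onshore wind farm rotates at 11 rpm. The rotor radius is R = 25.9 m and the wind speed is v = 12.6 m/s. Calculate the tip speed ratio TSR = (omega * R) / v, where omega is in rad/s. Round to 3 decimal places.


Convert rotational speed to rad/s:
  omega = 11 * 2 * pi / 60 = 1.1519 rad/s
Compute tip speed:
  v_tip = omega * R = 1.1519 * 25.9 = 29.835 m/s
Tip speed ratio:
  TSR = v_tip / v_wind = 29.835 / 12.6 = 2.368

2.368


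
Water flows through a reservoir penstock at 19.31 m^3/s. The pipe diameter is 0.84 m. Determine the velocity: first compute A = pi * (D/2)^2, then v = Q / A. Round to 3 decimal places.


Compute pipe cross-sectional area:
  A = pi * (D/2)^2 = pi * (0.84/2)^2 = 0.5542 m^2
Calculate velocity:
  v = Q / A = 19.31 / 0.5542
  v = 34.844 m/s

34.844


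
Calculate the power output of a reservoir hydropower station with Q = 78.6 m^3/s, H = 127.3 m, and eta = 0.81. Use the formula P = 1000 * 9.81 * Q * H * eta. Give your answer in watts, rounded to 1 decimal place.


Apply the hydropower formula P = rho * g * Q * H * eta
rho * g = 1000 * 9.81 = 9810.0
P = 9810.0 * 78.6 * 127.3 * 0.81
P = 79506928.5 W

79506928.5


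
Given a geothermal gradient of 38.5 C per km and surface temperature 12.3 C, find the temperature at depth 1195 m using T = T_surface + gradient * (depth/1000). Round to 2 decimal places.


Convert depth to km: 1195 / 1000 = 1.195 km
Temperature increase = gradient * depth_km = 38.5 * 1.195 = 46.01 C
Temperature at depth = T_surface + delta_T = 12.3 + 46.01
T = 58.31 C

58.31


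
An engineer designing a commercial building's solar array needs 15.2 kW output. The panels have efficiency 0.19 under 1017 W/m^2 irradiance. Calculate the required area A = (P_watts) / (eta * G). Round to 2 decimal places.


Convert target power to watts: P = 15.2 * 1000 = 15200.0 W
Compute denominator: eta * G = 0.19 * 1017 = 193.23
Required area A = P / (eta * G) = 15200.0 / 193.23
A = 78.66 m^2

78.66


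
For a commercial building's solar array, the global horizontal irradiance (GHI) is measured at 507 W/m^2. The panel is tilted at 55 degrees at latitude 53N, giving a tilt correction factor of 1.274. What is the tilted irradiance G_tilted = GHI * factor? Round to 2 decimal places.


Identify the given values:
  GHI = 507 W/m^2, tilt correction factor = 1.274
Apply the formula G_tilted = GHI * factor:
  G_tilted = 507 * 1.274
  G_tilted = 645.92 W/m^2

645.92


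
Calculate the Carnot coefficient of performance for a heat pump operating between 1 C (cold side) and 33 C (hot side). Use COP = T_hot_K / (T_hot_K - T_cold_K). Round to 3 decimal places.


Convert to Kelvin:
  T_hot = 33 + 273.15 = 306.15 K
  T_cold = 1 + 273.15 = 274.15 K
Apply Carnot COP formula:
  COP = T_hot_K / (T_hot_K - T_cold_K) = 306.15 / 32.0
  COP = 9.567

9.567


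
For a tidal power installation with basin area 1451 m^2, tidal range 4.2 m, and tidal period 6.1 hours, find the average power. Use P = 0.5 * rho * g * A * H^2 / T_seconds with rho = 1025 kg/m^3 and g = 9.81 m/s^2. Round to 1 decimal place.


Convert period to seconds: T = 6.1 * 3600 = 21960.0 s
H^2 = 4.2^2 = 17.64
P = 0.5 * rho * g * A * H^2 / T
P = 0.5 * 1025 * 9.81 * 1451 * 17.64 / 21960.0
P = 5860.0 W

5860.0


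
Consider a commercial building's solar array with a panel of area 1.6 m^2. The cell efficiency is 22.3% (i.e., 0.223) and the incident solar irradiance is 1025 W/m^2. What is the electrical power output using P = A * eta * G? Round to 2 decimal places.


Use the solar power formula P = A * eta * G.
Given: A = 1.6 m^2, eta = 0.223, G = 1025 W/m^2
P = 1.6 * 0.223 * 1025
P = 365.72 W

365.72


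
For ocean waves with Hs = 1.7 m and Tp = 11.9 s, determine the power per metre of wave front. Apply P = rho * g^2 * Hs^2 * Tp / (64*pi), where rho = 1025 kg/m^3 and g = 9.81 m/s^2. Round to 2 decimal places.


Apply wave power formula:
  g^2 = 9.81^2 = 96.2361
  Hs^2 = 1.7^2 = 2.89
  Numerator = rho * g^2 * Hs^2 * Tp = 1025 * 96.2361 * 2.89 * 11.9 = 3392397.11
  Denominator = 64 * pi = 201.0619
  P = 3392397.11 / 201.0619 = 16872.40 W/m

16872.40


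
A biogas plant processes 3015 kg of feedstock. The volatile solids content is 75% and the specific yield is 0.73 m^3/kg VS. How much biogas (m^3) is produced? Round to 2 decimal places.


Compute volatile solids:
  VS = mass * VS_fraction = 3015 * 0.75 = 2261.25 kg
Calculate biogas volume:
  Biogas = VS * specific_yield = 2261.25 * 0.73
  Biogas = 1650.71 m^3

1650.71


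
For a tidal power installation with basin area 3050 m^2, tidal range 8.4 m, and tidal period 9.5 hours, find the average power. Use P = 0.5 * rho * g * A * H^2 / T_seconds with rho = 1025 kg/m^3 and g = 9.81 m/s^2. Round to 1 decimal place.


Convert period to seconds: T = 9.5 * 3600 = 34200.0 s
H^2 = 8.4^2 = 70.56
P = 0.5 * rho * g * A * H^2 / T
P = 0.5 * 1025 * 9.81 * 3050 * 70.56 / 34200.0
P = 31637.0 W

31637.0


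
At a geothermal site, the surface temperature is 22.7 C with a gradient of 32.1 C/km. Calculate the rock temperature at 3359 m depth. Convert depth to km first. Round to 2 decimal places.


Convert depth to km: 3359 / 1000 = 3.359 km
Temperature increase = gradient * depth_km = 32.1 * 3.359 = 107.82 C
Temperature at depth = T_surface + delta_T = 22.7 + 107.82
T = 130.52 C

130.52


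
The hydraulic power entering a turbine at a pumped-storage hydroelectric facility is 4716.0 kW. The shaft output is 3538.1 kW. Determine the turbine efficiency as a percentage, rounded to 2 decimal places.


Turbine efficiency = (output power / input power) * 100
eta = (3538.1 / 4716.0) * 100
eta = 75.02%

75.02


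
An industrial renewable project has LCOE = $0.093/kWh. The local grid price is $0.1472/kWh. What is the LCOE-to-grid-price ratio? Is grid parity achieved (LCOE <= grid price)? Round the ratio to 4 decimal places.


Compare LCOE to grid price:
  LCOE = $0.093/kWh, Grid price = $0.1472/kWh
  Ratio = LCOE / grid_price = 0.093 / 0.1472 = 0.6318
  Grid parity achieved (ratio <= 1)? yes

0.6318


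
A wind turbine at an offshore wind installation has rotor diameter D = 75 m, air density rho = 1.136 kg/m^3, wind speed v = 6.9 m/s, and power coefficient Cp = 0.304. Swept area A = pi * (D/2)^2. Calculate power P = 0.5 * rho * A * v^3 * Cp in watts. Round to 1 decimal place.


Step 1 -- Compute swept area:
  A = pi * (D/2)^2 = pi * (75/2)^2 = 4417.86 m^2
Step 2 -- Apply wind power equation:
  P = 0.5 * rho * A * v^3 * Cp
  v^3 = 6.9^3 = 328.509
  P = 0.5 * 1.136 * 4417.86 * 328.509 * 0.304
  P = 250600.3 W

250600.3


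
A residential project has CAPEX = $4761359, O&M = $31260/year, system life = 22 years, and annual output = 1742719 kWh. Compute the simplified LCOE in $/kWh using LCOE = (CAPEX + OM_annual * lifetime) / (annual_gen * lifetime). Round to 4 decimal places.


Total cost = CAPEX + OM * lifetime = 4761359 + 31260 * 22 = 4761359 + 687720 = 5449079
Total generation = annual * lifetime = 1742719 * 22 = 38339818 kWh
LCOE = 5449079 / 38339818
LCOE = 0.1421 $/kWh

0.1421


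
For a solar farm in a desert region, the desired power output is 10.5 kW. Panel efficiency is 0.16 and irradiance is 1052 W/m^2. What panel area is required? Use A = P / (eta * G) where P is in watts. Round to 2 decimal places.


Convert target power to watts: P = 10.5 * 1000 = 10500.0 W
Compute denominator: eta * G = 0.16 * 1052 = 168.32
Required area A = P / (eta * G) = 10500.0 / 168.32
A = 62.38 m^2

62.38


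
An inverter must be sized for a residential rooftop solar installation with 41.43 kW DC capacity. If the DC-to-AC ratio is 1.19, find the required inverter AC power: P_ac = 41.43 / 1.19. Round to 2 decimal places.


The inverter AC capacity is determined by the DC/AC ratio.
Given: P_dc = 41.43 kW, DC/AC ratio = 1.19
P_ac = P_dc / ratio = 41.43 / 1.19
P_ac = 34.82 kW

34.82


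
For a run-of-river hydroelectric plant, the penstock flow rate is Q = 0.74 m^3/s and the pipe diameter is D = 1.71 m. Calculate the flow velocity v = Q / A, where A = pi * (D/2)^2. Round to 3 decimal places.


Compute pipe cross-sectional area:
  A = pi * (D/2)^2 = pi * (1.71/2)^2 = 2.2966 m^2
Calculate velocity:
  v = Q / A = 0.74 / 2.2966
  v = 0.322 m/s

0.322


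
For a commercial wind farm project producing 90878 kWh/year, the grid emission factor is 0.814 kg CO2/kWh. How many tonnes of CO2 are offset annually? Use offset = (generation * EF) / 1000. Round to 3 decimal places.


CO2 offset in kg = generation * emission_factor
CO2 offset = 90878 * 0.814 = 73974.69 kg
Convert to tonnes:
  CO2 offset = 73974.69 / 1000 = 73.975 tonnes

73.975


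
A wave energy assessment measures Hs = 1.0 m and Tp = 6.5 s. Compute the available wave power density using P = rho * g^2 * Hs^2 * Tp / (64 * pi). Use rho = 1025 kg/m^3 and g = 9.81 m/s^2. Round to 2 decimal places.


Apply wave power formula:
  g^2 = 9.81^2 = 96.2361
  Hs^2 = 1.0^2 = 1.0
  Numerator = rho * g^2 * Hs^2 * Tp = 1025 * 96.2361 * 1.0 * 6.5 = 641173.02
  Denominator = 64 * pi = 201.0619
  P = 641173.02 / 201.0619 = 3188.93 W/m

3188.93


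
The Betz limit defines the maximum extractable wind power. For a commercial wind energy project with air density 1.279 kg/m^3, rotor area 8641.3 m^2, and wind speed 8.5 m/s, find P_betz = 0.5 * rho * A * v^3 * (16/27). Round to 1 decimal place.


The Betz coefficient Cp_max = 16/27 = 0.5926
v^3 = 8.5^3 = 614.125
P_betz = 0.5 * rho * A * v^3 * Cp_max
P_betz = 0.5 * 1.279 * 8641.3 * 614.125 * 0.5926
P_betz = 2011095.2 W

2011095.2


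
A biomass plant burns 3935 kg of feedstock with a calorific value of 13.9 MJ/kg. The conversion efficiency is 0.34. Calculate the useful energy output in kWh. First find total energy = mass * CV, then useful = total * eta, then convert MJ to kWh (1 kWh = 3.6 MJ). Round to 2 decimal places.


Total energy = mass * CV = 3935 * 13.9 = 54696.5 MJ
Useful energy = total * eta = 54696.5 * 0.34 = 18596.81 MJ
Convert to kWh: 18596.81 / 3.6
Useful energy = 5165.78 kWh

5165.78


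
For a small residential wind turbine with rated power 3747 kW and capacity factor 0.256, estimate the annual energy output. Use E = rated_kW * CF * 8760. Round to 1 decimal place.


Annual energy = rated_kW * capacity_factor * hours_per_year
Given: P_rated = 3747 kW, CF = 0.256, hours = 8760
E = 3747 * 0.256 * 8760
E = 8402872.3 kWh

8402872.3


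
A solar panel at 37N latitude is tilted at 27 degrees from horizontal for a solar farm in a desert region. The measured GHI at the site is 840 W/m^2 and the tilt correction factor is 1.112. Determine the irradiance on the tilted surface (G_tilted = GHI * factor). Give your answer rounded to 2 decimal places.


Identify the given values:
  GHI = 840 W/m^2, tilt correction factor = 1.112
Apply the formula G_tilted = GHI * factor:
  G_tilted = 840 * 1.112
  G_tilted = 934.08 W/m^2

934.08


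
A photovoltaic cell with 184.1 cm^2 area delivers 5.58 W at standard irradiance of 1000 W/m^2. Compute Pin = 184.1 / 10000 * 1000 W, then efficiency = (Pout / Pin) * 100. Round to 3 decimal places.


First compute the input power:
  Pin = area_cm2 / 10000 * G = 184.1 / 10000 * 1000 = 18.41 W
Then compute efficiency:
  Efficiency = (Pout / Pin) * 100 = (5.58 / 18.41) * 100
  Efficiency = 30.310%

30.310


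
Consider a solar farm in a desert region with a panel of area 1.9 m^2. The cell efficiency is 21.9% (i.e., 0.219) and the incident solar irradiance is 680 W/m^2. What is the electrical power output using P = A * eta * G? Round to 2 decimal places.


Use the solar power formula P = A * eta * G.
Given: A = 1.9 m^2, eta = 0.219, G = 680 W/m^2
P = 1.9 * 0.219 * 680
P = 282.95 W

282.95


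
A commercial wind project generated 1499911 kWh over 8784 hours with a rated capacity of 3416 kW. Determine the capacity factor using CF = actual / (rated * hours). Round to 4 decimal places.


Capacity factor = actual output / maximum possible output
Maximum possible = rated * hours = 3416 * 8784 = 30006144 kWh
CF = 1499911 / 30006144
CF = 0.0500

0.0500


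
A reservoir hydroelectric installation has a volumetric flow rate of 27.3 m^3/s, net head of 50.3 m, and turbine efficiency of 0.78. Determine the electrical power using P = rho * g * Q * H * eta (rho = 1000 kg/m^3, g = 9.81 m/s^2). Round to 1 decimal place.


Apply the hydropower formula P = rho * g * Q * H * eta
rho * g = 1000 * 9.81 = 9810.0
P = 9810.0 * 27.3 * 50.3 * 0.78
P = 10507375.2 W

10507375.2


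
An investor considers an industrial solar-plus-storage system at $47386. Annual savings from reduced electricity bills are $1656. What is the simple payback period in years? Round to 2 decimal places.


Simple payback period = initial cost / annual savings
Payback = 47386 / 1656
Payback = 28.61 years

28.61


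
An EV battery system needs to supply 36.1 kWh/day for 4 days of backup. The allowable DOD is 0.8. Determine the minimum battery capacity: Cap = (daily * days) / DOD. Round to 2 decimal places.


Total energy needed = daily * days = 36.1 * 4 = 144.4 kWh
Account for depth of discharge:
  Cap = total_energy / DOD = 144.4 / 0.8
  Cap = 180.50 kWh

180.50


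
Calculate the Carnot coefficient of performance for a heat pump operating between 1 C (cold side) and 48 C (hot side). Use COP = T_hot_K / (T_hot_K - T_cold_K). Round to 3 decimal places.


Convert to Kelvin:
  T_hot = 48 + 273.15 = 321.15 K
  T_cold = 1 + 273.15 = 274.15 K
Apply Carnot COP formula:
  COP = T_hot_K / (T_hot_K - T_cold_K) = 321.15 / 47.0
  COP = 6.833

6.833


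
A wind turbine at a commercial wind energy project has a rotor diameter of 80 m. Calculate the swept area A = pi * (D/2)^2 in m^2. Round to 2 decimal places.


Compute the rotor radius:
  r = D / 2 = 80 / 2 = 40.0 m
Calculate swept area:
  A = pi * r^2 = pi * 40.0^2
  A = 5026.55 m^2

5026.55


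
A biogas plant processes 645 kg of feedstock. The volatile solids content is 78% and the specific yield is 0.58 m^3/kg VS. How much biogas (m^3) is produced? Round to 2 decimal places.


Compute volatile solids:
  VS = mass * VS_fraction = 645 * 0.78 = 503.1 kg
Calculate biogas volume:
  Biogas = VS * specific_yield = 503.1 * 0.58
  Biogas = 291.80 m^3

291.80


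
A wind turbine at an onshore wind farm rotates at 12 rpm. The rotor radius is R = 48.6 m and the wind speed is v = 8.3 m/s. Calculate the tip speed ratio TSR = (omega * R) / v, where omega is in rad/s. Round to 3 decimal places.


Convert rotational speed to rad/s:
  omega = 12 * 2 * pi / 60 = 1.2566 rad/s
Compute tip speed:
  v_tip = omega * R = 1.2566 * 48.6 = 61.073 m/s
Tip speed ratio:
  TSR = v_tip / v_wind = 61.073 / 8.3 = 7.358

7.358


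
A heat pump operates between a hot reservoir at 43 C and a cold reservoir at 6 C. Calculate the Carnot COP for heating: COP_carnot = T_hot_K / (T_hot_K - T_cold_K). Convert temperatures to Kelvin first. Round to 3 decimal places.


Convert to Kelvin:
  T_hot = 43 + 273.15 = 316.15 K
  T_cold = 6 + 273.15 = 279.15 K
Apply Carnot COP formula:
  COP = T_hot_K / (T_hot_K - T_cold_K) = 316.15 / 37.0
  COP = 8.545

8.545


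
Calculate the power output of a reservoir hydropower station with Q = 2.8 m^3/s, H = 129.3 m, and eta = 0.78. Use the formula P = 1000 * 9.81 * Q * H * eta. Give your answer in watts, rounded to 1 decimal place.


Apply the hydropower formula P = rho * g * Q * H * eta
rho * g = 1000 * 9.81 = 9810.0
P = 9810.0 * 2.8 * 129.3 * 0.78
P = 2770257.7 W

2770257.7


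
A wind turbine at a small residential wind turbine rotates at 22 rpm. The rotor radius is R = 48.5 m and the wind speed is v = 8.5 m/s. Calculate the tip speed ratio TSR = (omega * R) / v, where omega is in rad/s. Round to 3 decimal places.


Convert rotational speed to rad/s:
  omega = 22 * 2 * pi / 60 = 2.3038 rad/s
Compute tip speed:
  v_tip = omega * R = 2.3038 * 48.5 = 111.736 m/s
Tip speed ratio:
  TSR = v_tip / v_wind = 111.736 / 8.5 = 13.145

13.145


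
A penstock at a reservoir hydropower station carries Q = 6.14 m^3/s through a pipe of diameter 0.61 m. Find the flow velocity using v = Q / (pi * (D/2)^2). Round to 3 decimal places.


Compute pipe cross-sectional area:
  A = pi * (D/2)^2 = pi * (0.61/2)^2 = 0.2922 m^2
Calculate velocity:
  v = Q / A = 6.14 / 0.2922
  v = 21.010 m/s

21.010


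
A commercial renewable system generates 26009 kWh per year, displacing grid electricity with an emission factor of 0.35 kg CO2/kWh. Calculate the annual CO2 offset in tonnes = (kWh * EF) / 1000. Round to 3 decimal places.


CO2 offset in kg = generation * emission_factor
CO2 offset = 26009 * 0.35 = 9103.15 kg
Convert to tonnes:
  CO2 offset = 9103.15 / 1000 = 9.103 tonnes

9.103


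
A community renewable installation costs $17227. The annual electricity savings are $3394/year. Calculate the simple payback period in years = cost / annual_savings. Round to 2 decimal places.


Simple payback period = initial cost / annual savings
Payback = 17227 / 3394
Payback = 5.08 years

5.08


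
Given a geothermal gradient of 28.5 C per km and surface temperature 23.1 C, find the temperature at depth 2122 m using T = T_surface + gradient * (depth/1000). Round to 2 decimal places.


Convert depth to km: 2122 / 1000 = 2.122 km
Temperature increase = gradient * depth_km = 28.5 * 2.122 = 60.48 C
Temperature at depth = T_surface + delta_T = 23.1 + 60.48
T = 83.58 C

83.58


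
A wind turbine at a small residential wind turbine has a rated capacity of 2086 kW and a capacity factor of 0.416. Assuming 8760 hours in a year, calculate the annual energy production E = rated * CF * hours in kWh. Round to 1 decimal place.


Annual energy = rated_kW * capacity_factor * hours_per_year
Given: P_rated = 2086 kW, CF = 0.416, hours = 8760
E = 2086 * 0.416 * 8760
E = 7601717.8 kWh

7601717.8


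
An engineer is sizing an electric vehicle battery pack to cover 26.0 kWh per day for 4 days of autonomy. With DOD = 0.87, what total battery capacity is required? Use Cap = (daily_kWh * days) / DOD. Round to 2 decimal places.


Total energy needed = daily * days = 26.0 * 4 = 104.0 kWh
Account for depth of discharge:
  Cap = total_energy / DOD = 104.0 / 0.87
  Cap = 119.54 kWh

119.54


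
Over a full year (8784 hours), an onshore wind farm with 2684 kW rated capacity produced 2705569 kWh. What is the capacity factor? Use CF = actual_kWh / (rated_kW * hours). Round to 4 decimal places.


Capacity factor = actual output / maximum possible output
Maximum possible = rated * hours = 2684 * 8784 = 23576256 kWh
CF = 2705569 / 23576256
CF = 0.1148

0.1148


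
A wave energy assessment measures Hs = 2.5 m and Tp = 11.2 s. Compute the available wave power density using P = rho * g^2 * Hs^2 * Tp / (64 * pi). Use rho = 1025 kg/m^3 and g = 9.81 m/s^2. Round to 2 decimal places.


Apply wave power formula:
  g^2 = 9.81^2 = 96.2361
  Hs^2 = 2.5^2 = 6.25
  Numerator = rho * g^2 * Hs^2 * Tp = 1025 * 96.2361 * 6.25 * 11.2 = 6904940.18
  Denominator = 64 * pi = 201.0619
  P = 6904940.18 / 201.0619 = 34342.36 W/m

34342.36


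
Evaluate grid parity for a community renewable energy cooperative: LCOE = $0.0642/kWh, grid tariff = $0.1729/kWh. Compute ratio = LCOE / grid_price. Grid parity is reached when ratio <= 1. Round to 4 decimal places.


Compare LCOE to grid price:
  LCOE = $0.0642/kWh, Grid price = $0.1729/kWh
  Ratio = LCOE / grid_price = 0.0642 / 0.1729 = 0.3713
  Grid parity achieved (ratio <= 1)? yes

0.3713


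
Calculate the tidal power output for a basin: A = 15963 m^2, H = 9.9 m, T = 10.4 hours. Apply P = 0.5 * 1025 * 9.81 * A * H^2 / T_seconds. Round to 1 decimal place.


Convert period to seconds: T = 10.4 * 3600 = 37440.0 s
H^2 = 9.9^2 = 98.01
P = 0.5 * rho * g * A * H^2 / T
P = 0.5 * 1025 * 9.81 * 15963 * 98.01 / 37440.0
P = 210093.2 W

210093.2


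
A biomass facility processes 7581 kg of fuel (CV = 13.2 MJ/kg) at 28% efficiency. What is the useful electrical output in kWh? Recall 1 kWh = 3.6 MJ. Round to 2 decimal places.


Total energy = mass * CV = 7581 * 13.2 = 100069.2 MJ
Useful energy = total * eta = 100069.2 * 0.28 = 28019.38 MJ
Convert to kWh: 28019.38 / 3.6
Useful energy = 7783.16 kWh

7783.16


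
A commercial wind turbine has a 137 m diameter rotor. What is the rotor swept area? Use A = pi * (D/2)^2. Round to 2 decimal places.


Compute the rotor radius:
  r = D / 2 = 137 / 2 = 68.5 m
Calculate swept area:
  A = pi * r^2 = pi * 68.5^2
  A = 14741.14 m^2

14741.14


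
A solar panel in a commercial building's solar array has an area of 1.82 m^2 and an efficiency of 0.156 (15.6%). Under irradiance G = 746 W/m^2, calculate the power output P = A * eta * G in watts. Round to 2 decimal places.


Use the solar power formula P = A * eta * G.
Given: A = 1.82 m^2, eta = 0.156, G = 746 W/m^2
P = 1.82 * 0.156 * 746
P = 211.80 W

211.80


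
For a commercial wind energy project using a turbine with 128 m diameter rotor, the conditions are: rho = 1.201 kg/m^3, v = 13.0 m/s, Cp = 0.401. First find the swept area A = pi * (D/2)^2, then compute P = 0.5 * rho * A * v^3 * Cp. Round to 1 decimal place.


Step 1 -- Compute swept area:
  A = pi * (D/2)^2 = pi * (128/2)^2 = 12867.96 m^2
Step 2 -- Apply wind power equation:
  P = 0.5 * rho * A * v^3 * Cp
  v^3 = 13.0^3 = 2197.0
  P = 0.5 * 1.201 * 12867.96 * 2197.0 * 0.401
  P = 6807650.7 W

6807650.7


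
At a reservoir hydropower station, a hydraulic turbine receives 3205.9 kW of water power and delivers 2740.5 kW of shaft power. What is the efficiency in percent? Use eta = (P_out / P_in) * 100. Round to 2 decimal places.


Turbine efficiency = (output power / input power) * 100
eta = (2740.5 / 3205.9) * 100
eta = 85.48%

85.48


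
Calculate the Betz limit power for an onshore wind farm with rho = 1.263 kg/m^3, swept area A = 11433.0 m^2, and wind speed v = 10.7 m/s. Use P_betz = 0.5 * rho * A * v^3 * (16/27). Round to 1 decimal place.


The Betz coefficient Cp_max = 16/27 = 0.5926
v^3 = 10.7^3 = 1225.043
P_betz = 0.5 * rho * A * v^3 * Cp_max
P_betz = 0.5 * 1.263 * 11433.0 * 1225.043 * 0.5926
P_betz = 5241325.2 W

5241325.2


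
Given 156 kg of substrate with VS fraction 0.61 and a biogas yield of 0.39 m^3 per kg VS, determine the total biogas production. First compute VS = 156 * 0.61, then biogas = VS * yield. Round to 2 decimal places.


Compute volatile solids:
  VS = mass * VS_fraction = 156 * 0.61 = 95.16 kg
Calculate biogas volume:
  Biogas = VS * specific_yield = 95.16 * 0.39
  Biogas = 37.11 m^3

37.11


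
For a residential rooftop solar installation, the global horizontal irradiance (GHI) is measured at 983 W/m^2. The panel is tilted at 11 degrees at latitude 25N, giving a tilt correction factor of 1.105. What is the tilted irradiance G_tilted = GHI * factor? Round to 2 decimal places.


Identify the given values:
  GHI = 983 W/m^2, tilt correction factor = 1.105
Apply the formula G_tilted = GHI * factor:
  G_tilted = 983 * 1.105
  G_tilted = 1086.22 W/m^2

1086.22


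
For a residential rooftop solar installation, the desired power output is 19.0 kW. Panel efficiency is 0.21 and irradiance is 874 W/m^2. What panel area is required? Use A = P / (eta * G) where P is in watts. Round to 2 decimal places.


Convert target power to watts: P = 19.0 * 1000 = 19000.0 W
Compute denominator: eta * G = 0.21 * 874 = 183.54
Required area A = P / (eta * G) = 19000.0 / 183.54
A = 103.52 m^2

103.52


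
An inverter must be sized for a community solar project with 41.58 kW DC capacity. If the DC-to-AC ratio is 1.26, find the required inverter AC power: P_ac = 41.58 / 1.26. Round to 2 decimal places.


The inverter AC capacity is determined by the DC/AC ratio.
Given: P_dc = 41.58 kW, DC/AC ratio = 1.26
P_ac = P_dc / ratio = 41.58 / 1.26
P_ac = 33.00 kW

33.00


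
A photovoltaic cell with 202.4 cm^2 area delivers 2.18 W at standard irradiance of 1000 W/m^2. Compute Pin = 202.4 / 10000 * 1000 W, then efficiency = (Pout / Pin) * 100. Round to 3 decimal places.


First compute the input power:
  Pin = area_cm2 / 10000 * G = 202.4 / 10000 * 1000 = 20.24 W
Then compute efficiency:
  Efficiency = (Pout / Pin) * 100 = (2.18 / 20.24) * 100
  Efficiency = 10.771%

10.771


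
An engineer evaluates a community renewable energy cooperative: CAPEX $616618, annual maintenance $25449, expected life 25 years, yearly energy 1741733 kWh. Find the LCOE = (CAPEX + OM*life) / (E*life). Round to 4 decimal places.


Total cost = CAPEX + OM * lifetime = 616618 + 25449 * 25 = 616618 + 636225 = 1252843
Total generation = annual * lifetime = 1741733 * 25 = 43543325 kWh
LCOE = 1252843 / 43543325
LCOE = 0.0288 $/kWh

0.0288
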